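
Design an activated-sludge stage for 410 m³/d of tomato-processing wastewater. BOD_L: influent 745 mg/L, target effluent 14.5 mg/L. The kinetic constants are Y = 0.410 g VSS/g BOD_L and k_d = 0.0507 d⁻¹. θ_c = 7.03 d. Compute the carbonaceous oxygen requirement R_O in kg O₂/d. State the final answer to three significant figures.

R_O ≈ 171 kg O₂/d

Observed yield with endogenous decay: Y_obs = Y / (1 + k_d·θ_c) = 0.410 / (1 + 0.0507 × 7.03) = 0.410 / 1.356 = 0.3023 g VSS/g BOD_L.
Substrate removed = Q·(S₀ − S) = 410 m³/d × (745 − 14.5) g/m³ = 3×10^5 g/d = 299.5 kg/d.
P_X = Y_obs·Q·(S₀ − S) = 0.3023 × 299.5 = 90.53 kg VSS/d.
R_O = Q·ΔS − 1.42 P_X = 299.5 − 128.6 = 171.0 kg O₂/d.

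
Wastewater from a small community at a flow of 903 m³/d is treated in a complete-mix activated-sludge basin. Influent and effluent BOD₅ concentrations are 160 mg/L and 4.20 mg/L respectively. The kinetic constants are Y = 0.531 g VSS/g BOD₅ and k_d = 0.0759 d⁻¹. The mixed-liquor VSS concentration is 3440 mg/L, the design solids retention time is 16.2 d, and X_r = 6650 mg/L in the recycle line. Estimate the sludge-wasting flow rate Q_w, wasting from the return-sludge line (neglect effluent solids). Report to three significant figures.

From the SRT design equation V = Y Q (S₀−S) θ_c / [X (1 + k_d θ_c)] = 0.531 × 903 × (160 − 4.20) × 16.2 / [3440 × (1 + 0.0759 × 16.2)] = 1.21×10^6 / 7670 = 157.8 m³.
θ_c = V·X/(Q_w·X_r) when wasting from the recycle, so Q_w = V·X/(θ_c·X_r) = 157.8 × 3440 / (16.2 × 6650) = 5.039 m³/d.

Q_w ≈ 5.04 m³/d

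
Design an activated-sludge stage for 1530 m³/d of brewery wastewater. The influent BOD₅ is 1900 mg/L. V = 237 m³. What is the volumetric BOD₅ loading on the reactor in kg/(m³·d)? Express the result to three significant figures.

L_v = Q S₀ / V = 1530 × 1900 × 10⁻³ / 237.0 = 12.27 kg/(m³·d).

L_v ≈ 12.3 kg BOD₅/(m³·d)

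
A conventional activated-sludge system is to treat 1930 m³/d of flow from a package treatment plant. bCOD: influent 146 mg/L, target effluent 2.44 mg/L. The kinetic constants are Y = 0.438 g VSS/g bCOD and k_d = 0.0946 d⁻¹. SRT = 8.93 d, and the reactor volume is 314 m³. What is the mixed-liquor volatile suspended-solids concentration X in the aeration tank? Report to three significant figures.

Solving the biomass balance for X: X = Y Q (S₀−S) θ_c / [V (1+k_d θ_c)] = 0.438 × 1930 × (146 − 2.44) × 8.93 / [314 × (1 + 0.0946 × 8.93)] = 1871 mg/L.

X ≈ 1870 mg/L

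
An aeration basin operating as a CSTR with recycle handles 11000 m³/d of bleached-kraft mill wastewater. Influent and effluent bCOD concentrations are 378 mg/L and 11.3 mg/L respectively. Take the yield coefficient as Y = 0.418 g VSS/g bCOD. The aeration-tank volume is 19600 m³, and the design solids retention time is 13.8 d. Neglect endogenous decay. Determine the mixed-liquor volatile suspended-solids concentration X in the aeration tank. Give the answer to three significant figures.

X ≈ 1190 mg/L

From V·X = Y·Q·(S₀ − S)·θ_c (decay neglected): X = 0.418 × 11000 × (378 − 11.3) × 13.8 / 19600 = 1187 mg/L.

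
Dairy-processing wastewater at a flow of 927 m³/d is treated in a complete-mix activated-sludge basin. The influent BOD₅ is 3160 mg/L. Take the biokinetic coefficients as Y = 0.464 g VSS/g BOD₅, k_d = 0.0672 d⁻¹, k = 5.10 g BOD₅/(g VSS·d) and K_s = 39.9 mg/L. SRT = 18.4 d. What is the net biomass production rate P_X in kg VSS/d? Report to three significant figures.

P_X ≈ 607 kg VSS/d

For a completely mixed reactor with recycle the Lawrence–McCarty relation gives S = K_s·(1 + k_d·θ_c) / [θ_c·(Y·k − k_d) − 1] = 39.9 × (1 + 0.0672 × 18.4) / [18.4 × (0.464 × 5.10 − 0.0672) − 1] = 89.24 / 41.31 = 2.160 mg/L.
The observed yield is Y_obs = Y/(1 + k_d·θ_c) = 0.464 / (1 + 0.0672 × 18.4) = 0.464 / 2.236 = 0.2075 g VSS per g BOD₅ removed.
Substrate removed = Q·(S₀ − S) = 927 m³/d × (3160 − 2.16) g/m³ = 2.93×10^6 g/d = 2927 kg/d.
So the net sludge growth is P_X = 0.2075 × 2927 = 607.3 kg VSS/d.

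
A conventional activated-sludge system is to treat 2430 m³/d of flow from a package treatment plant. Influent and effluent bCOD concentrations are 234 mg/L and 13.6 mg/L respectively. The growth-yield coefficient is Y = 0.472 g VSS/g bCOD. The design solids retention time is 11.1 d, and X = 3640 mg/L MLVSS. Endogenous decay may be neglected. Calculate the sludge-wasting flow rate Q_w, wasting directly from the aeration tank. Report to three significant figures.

Q_w ≈ 69.4 m³/d

Biomass mass balance (decay neglected): V·X = Y·Q·(S₀ − S)·θ_c, so V = 0.472 × 2430 × (234 − 13.6) × 11.1 / 3640 = 770.9 m³.
For wasting at MLVSS concentration, Q_w = V/θ_c = 770.9/11.1 = 69.45 m³/d.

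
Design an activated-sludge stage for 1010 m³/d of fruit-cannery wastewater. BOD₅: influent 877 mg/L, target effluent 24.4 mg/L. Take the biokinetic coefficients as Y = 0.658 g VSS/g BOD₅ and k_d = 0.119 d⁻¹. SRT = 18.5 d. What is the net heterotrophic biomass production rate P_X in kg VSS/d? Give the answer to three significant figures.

Correct the yield for decay: Y_obs = Y/(1 + k_d θ_c) = 0.658 / (1 + 0.119 × 18.5) = 0.658 / 3.201 = 0.2055.
Substrate removed = Q·(S₀ − S) = 1010 m³/d × (877 − 24.4) g/m³ = 8.61×10^5 g/d = 861.1 kg/d.
Net biomass production P_X = Y_obs × Q·(S₀ − S) = 0.2055 × 861.1 = 177.0 kg VSS/d.

P_X ≈ 177 kg VSS/d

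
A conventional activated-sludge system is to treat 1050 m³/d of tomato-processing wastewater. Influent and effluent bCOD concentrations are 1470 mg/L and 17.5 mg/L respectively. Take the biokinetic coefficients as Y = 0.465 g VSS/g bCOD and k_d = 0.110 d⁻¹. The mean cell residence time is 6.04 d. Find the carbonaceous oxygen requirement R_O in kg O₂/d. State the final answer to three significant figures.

R_O ≈ 920 kg O₂/d

Observed yield with endogenous decay: Y_obs = Y / (1 + k_d·θ_c) = 0.465 / (1 + 0.110 × 6.04) = 0.465 / 1.664 = 0.2794 g VSS/g bCOD.
Mass of bCOD removed per day: Q(S₀ − S) = 1050 × 1452 g/m³ = 1525 kg/d.
P_X = Y_obs·Q·(S₀ − S) = 0.2794 × 1525 = 426.1 kg VSS/d.
R_O = Q·ΔS − 1.42 P_X = 1525 − 605.0 = 920.1 kg O₂/d.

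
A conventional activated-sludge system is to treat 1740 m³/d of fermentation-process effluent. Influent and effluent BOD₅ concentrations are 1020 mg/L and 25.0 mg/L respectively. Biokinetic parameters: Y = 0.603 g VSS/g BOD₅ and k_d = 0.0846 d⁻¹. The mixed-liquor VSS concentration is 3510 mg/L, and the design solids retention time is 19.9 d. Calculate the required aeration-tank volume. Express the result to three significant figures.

From the SRT design equation V = Y Q (S₀−S) θ_c / [X (1 + k_d θ_c)] = 0.603 × 1740 × (1020 − 25.0) × 19.9 / [3510 × (1 + 0.0846 × 19.9)] = 2.08×10^7 / 9419 = 2206 m³.

V ≈ 2210 m³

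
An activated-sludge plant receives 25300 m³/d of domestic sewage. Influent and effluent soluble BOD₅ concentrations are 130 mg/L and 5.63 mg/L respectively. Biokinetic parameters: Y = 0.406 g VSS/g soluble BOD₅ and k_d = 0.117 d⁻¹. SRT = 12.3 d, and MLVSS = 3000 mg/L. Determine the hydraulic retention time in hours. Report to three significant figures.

Steady-state biomass mass balance: V·X·(1 + k_d·θ_c) = Y·Q·(S₀ − S)·θ_c, so V = 0.406 × 25300 × (130 − 5.63) × 12.3 / [3000 × (1 + 0.117 × 12.3)] = 1.57×10^7 / 7317 = 2147 m³.
Hydraulic retention time τ = V/Q = 2147 / 25300 = 0.08488 d = 2.037 h.

τ ≈ 2.04 h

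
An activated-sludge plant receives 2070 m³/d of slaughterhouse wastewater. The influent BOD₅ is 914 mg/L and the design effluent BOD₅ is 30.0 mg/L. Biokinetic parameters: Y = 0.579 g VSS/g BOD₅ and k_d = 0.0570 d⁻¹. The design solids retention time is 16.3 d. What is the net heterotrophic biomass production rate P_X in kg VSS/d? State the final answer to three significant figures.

The observed yield is Y_obs = Y/(1 + k_d·θ_c) = 0.579 / (1 + 0.0570 × 16.3) = 0.579 / 1.929 = 0.3001 g VSS per g BOD₅ removed.
ΔS = 914 − 30.0 = 884.0 mg/L, so the substrate removal rate is 2070 × 884.0/1000 = 1830 kg BOD₅/d.
So the net sludge growth is P_X = 0.3001 × 1830 = 549.2 kg VSS/d.

P_X ≈ 549 kg VSS/d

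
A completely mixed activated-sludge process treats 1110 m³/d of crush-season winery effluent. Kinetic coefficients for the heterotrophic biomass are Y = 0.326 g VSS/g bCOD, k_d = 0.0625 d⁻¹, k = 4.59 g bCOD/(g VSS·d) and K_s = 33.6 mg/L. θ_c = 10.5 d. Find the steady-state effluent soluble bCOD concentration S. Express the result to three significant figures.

S ≈ 3.96 mg/L

From the Monod/SRT balance for a CMAS, S = K_s·(1+k_d θ_c)/[θ_c·(Y k − k_d) − 1] = 33.6 × (1 + 0.0625 × 10.5) / [10.5 × (0.326 × 4.59 − 0.0625) − 1] = 55.65 / 14.06 = 3.959 mg/L.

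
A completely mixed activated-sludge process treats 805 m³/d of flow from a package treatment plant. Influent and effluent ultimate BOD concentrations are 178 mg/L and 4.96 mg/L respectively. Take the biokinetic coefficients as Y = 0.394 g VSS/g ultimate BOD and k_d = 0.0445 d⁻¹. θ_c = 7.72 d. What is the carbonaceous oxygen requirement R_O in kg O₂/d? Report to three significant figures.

Observed yield with endogenous decay: Y_obs = Y / (1 + k_d·θ_c) = 0.394 / (1 + 0.0445 × 7.72) = 0.394 / 1.344 = 0.2933 g VSS/g ultimate BOD.
Q·(S₀ − S) = 805 × (178 − 4.96) × 10⁻³ = 139.3 kg/d removed.
P_X = Y_obs·Q·(S₀ − S) = 0.2933 × 139.3 = 40.85 kg VSS/d.
Carbonaceous O₂ demand = substrate oxidised − cell-mass equivalent = 139.3 − 1.42 × 40.85 = 81.29 kg O₂/d.

R_O ≈ 81.3 kg O₂/d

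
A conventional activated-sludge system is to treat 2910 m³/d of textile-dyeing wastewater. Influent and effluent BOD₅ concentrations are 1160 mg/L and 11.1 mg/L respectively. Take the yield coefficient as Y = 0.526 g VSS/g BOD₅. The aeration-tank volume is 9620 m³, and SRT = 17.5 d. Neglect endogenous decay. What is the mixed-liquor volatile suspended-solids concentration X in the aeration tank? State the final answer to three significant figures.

X ≈ 3200 mg/L

X = Y·Q·ΔS·θ_c / V = 0.526 × 2910 × (1160 − 11.1) × 17.5 / 9620 = 3199 mg/L.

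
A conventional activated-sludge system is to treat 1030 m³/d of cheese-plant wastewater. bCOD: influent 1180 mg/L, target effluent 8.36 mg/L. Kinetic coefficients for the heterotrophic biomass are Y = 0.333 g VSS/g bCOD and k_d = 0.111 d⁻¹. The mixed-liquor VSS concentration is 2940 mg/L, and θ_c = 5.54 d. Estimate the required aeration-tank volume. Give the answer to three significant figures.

Steady-state biomass mass balance: V·X·(1 + k_d·θ_c) = Y·Q·(S₀ − S)·θ_c, so V = 0.333 × 1030 × (1180 − 8.36) × 5.54 / [2940 × (1 + 0.111 × 5.54)] = 2.23×10^6 / 4748 = 468.9 m³.

V ≈ 469 m³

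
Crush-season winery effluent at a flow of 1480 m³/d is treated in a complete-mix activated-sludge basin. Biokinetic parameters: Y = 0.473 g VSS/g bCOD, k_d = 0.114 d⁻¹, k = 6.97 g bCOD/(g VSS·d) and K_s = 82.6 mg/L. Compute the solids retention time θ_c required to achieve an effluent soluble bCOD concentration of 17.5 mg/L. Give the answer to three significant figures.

Specific growth rate at S = 17.5 mg/L: μ = YkS/(K_s+S) = 0.473·6.97·17.5/(82.6+17.5) = 0.5764 d⁻¹.
Then 1/θ_c = μ − k_d = 0.5764 − 0.114 = 0.4624 d⁻¹, giving θ_c = 2.163 d.

θ_c ≈ 2.16 d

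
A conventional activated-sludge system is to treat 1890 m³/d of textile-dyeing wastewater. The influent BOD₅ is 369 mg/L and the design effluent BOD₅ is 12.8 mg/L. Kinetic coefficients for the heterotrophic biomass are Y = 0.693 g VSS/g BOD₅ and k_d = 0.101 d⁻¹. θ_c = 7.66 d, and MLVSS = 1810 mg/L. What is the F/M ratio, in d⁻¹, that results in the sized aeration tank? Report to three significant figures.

F/M ≈ 0.346 d⁻¹

Rearranging the biomass balance for a CMAS with decay, V = Y·Q·ΔS·θ_c / [X·(1+k_d θ_c)] = 0.693 × 1890 × (369 − 12.8) × 7.66 / [1810 × (1 + 0.101 × 7.66)] = 3.57×10^6 / 3210 = 1113 m³.
Food-to-microorganism ratio F/M = Q S₀ / (V X) = 1890 × 369 / (1113 × 1810) = 0.3461 d⁻¹.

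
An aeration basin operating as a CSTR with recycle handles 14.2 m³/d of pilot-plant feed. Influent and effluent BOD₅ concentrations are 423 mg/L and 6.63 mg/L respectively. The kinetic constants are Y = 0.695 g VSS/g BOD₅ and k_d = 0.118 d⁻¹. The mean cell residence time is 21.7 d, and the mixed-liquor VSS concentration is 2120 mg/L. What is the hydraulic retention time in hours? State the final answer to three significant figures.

τ ≈ 20.0 h

From the SRT design equation V = Y Q (S₀−S) θ_c / [X (1 + k_d θ_c)] = 0.695 × 14.2 × (423 − 6.63) × 21.7 / [2120 × (1 + 0.118 × 21.7)] = 8.92×10^4 / 7548 = 11.81 m³.
Hydraulic retention time τ = V/Q = 11.81 / 14.2 = 0.8319 d = 19.97 h.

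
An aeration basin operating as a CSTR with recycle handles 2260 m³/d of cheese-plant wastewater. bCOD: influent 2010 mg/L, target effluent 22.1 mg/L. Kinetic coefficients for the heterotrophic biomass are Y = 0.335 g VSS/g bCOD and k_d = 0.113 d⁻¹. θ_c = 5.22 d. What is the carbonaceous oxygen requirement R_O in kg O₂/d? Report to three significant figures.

Observed yield with endogenous decay: Y_obs = Y / (1 + k_d·θ_c) = 0.335 / (1 + 0.113 × 5.22) = 0.335 / 1.590 = 0.2107 g VSS/g bCOD.
Mass of bCOD removed per day: Q(S₀ − S) = 2260 × 1988 g/m³ = 4493 kg/d.
Net sludge production P_X = 0.2107 × 4493 = 946.6 kg VSS/d.
R_O = Q·ΔS − 1.42 P_X = 4493 − 1344 = 3148 kg O₂/d.

R_O ≈ 3150 kg O₂/d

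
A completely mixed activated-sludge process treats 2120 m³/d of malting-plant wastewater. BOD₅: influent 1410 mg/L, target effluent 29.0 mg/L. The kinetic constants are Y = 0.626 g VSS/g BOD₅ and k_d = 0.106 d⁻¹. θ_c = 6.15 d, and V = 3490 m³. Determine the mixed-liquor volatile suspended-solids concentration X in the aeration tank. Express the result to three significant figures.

X = Y·Q·ΔS·θ_c / [V·(1 + k_d θ_c)] = 0.626 × 2120 × (1410 − 29.0) × 6.15 / [3490 × (1 + 0.106 × 6.15)] = 1955 mg/L.

X ≈ 1960 mg/L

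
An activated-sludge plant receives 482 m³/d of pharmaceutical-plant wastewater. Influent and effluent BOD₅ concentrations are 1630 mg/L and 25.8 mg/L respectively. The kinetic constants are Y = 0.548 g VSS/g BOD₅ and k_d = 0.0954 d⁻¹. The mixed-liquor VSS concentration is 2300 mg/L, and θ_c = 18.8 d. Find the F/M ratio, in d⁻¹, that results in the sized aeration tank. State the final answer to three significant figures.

Steady-state biomass mass balance: V·X·(1 + k_d·θ_c) = Y·Q·(S₀ − S)·θ_c, so V = 0.548 × 482 × (1630 − 25.8) × 18.8 / [2300 × (1 + 0.0954 × 18.8)] = 7.97×10^6 / 6425 = 1240 m³.
F/M = Q·S₀ / (V·X) = 482 × 1630 / (1240 × 2300) = 0.2755 g BOD₅·(g VSS·d)⁻¹.

F/M ≈ 0.276 d⁻¹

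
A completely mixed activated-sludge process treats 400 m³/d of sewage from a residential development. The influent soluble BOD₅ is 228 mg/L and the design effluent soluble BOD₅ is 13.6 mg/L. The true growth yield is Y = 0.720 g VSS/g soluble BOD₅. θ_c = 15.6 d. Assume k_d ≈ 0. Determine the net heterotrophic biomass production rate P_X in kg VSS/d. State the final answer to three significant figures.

P_X ≈ 61.7 kg VSS/d

Since k_d ≈ 0, Y_obs = Y = 0.720 g VSS/g soluble BOD₅.
Q·(S₀ − S) = 400 × (228 − 13.6) × 10⁻³ = 85.76 kg/d removed.
So the net sludge growth is P_X = 0.7200 × 85.76 = 61.75 kg VSS/d.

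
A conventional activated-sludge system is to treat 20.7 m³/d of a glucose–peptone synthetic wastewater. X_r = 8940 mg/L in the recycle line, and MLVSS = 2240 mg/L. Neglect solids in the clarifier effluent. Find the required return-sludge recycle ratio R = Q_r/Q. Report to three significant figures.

R = Q_r/Q = X/(X_r − X) = 2240 / (8940 − 2240) = 0.3343.

R ≈ 0.334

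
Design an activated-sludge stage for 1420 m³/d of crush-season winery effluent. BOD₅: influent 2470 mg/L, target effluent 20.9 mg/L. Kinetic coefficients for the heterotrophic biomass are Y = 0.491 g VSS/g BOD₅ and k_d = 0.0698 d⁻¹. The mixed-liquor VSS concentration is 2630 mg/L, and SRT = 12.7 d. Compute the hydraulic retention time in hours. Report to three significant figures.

From the SRT design equation V = Y Q (S₀−S) θ_c / [X (1 + k_d θ_c)] = 0.491 × 1420 × (2470 − 20.9) × 12.7 / [2630 × (1 + 0.0698 × 12.7)] = 2.17×10^7 / 4961 = 4371 m³.
τ = V/Q = 4371/1420 = 3.078 d, or 73.88 h.

τ ≈ 73.9 h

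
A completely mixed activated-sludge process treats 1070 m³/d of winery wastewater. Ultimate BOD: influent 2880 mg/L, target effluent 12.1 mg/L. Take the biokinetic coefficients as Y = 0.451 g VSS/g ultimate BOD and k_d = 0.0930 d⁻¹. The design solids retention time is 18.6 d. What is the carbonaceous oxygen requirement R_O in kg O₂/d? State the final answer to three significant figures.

Observed yield with endogenous decay: Y_obs = Y / (1 + k_d·θ_c) = 0.451 / (1 + 0.0930 × 18.6) = 0.451 / 2.730 = 0.1652 g VSS/g ultimate BOD.
Q·(S₀ − S) = 1070 × (2880 − 12.1) × 10⁻³ = 3069 kg/d removed.
P_X = Y_obs·Q·(S₀ − S) = 0.1652 × 3069 = 507.0 kg VSS/d.
R_O = Q·(S₀ − S) − 1.42·P_X = 3069 − 1.42 × 507.0 = 2349 kg O₂/d.

R_O ≈ 2350 kg O₂/d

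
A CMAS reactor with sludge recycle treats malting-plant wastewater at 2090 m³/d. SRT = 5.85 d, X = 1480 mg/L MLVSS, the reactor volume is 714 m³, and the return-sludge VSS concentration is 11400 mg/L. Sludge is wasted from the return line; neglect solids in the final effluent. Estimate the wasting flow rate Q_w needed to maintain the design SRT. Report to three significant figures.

Q_w ≈ 15.8 m³/d

Wasting from the return line (neglecting effluent solids): Q_w = V·X / (θ_c·X_r) = 714.0 × 1480 / (5.85 × 11400) = 15.85 m³/d.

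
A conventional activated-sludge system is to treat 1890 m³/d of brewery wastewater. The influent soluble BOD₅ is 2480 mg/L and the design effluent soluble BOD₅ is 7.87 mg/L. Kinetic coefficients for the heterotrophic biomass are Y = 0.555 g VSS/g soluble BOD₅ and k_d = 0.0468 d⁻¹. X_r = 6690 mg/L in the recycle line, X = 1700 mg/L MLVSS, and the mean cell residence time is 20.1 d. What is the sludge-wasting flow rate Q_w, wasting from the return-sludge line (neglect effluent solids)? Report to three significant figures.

Rearranging the biomass balance for a CMAS with decay, V = Y·Q·ΔS·θ_c / [X·(1+k_d θ_c)] = 0.555 × 1890 × (2480 − 7.87) × 20.1 / [1700 × (1 + 0.0468 × 20.1)] = 5.21×10^7 / 3299 = 15799 m³.
Wasting from the return line (neglecting effluent solids): Q_w = V·X / (θ_c·X_r) = 15799 × 1700 / (20.1 × 6690) = 199.7 m³/d.

Q_w ≈ 200 m³/d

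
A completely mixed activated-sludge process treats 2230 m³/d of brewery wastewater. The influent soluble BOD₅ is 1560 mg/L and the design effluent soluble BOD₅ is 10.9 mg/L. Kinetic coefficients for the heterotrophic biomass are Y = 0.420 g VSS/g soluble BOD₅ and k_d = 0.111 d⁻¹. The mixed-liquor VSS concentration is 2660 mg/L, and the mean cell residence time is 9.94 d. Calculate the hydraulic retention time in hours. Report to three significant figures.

Steady-state biomass mass balance: V·X·(1 + k_d·θ_c) = Y·Q·(S₀ − S)·θ_c, so V = 0.420 × 2230 × (1560 − 10.9) × 9.94 / [2660 × (1 + 0.111 × 9.94)] = 1.44×10^7 / 5595 = 2578 m³.
Hydraulic retention time τ = V/Q = 2578 / 2230 = 1.156 d = 27.74 h.

τ ≈ 27.7 h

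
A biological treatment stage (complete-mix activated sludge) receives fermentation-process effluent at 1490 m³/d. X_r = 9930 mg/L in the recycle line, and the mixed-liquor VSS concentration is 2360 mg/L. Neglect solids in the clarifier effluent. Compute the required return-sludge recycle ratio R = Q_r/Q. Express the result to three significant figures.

R ≈ 0.312

Mass balance around the secondary clarifier (neglecting effluent solids): R = X / (X_r − X) = 2360 / (9930 − 2360) = 0.3118.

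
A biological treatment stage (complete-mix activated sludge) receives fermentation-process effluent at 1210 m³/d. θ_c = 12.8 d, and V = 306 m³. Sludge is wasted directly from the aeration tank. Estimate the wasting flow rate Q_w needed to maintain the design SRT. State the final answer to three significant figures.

For wasting at MLVSS concentration, Q_w = V/θ_c = 306.0/12.8 = 23.91 m³/d.

Q_w ≈ 23.9 m³/d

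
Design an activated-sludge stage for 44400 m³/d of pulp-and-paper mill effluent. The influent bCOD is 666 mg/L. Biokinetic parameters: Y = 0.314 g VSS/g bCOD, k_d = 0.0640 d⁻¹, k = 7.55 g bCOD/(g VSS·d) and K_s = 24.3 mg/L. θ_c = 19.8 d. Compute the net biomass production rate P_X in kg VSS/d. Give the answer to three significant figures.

P_X ≈ 4090 kg VSS/d

For a completely mixed reactor with recycle the Lawrence–McCarty relation gives S = K_s·(1 + k_d·θ_c) / [θ_c·(Y·k − k_d) − 1] = 24.3 × (1 + 0.0640 × 19.8) / [19.8 × (0.314 × 7.55 − 0.0640) − 1] = 55.09 / 44.67 = 1.233 mg/L.
Correct the yield for decay: Y_obs = Y/(1 + k_d θ_c) = 0.314 / (1 + 0.0640 × 19.8) = 0.314 / 2.267 = 0.1385.
Q·(S₀ − S) = 44400 × (666 − 1.23) × 10⁻³ = 29516 kg/d removed.
P_X = Y_obs · Q(S₀ − S) = 0.1385 × 29516 = 4088 kg VSS/d.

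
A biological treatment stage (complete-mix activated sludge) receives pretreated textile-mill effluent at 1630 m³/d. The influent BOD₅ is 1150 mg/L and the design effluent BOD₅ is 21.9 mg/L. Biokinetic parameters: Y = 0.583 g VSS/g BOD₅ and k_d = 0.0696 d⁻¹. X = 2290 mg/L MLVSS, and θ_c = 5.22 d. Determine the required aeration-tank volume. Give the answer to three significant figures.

Steady-state biomass mass balance: V·X·(1 + k_d·θ_c) = Y·Q·(S₀ − S)·θ_c, so V = 0.583 × 1630 × (1150 − 21.9) × 5.22 / [2290 × (1 + 0.0696 × 5.22)] = 5.6×10^6 / 3122 = 1792 m³.

V ≈ 1790 m³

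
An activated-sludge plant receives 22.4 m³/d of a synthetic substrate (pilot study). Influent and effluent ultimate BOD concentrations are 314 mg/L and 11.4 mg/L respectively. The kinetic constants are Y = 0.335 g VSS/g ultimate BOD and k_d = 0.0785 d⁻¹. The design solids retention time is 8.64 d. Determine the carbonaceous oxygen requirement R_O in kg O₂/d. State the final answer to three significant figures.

The observed yield is Y_obs = Y/(1 + k_d·θ_c) = 0.335 / (1 + 0.0785 × 8.64) = 0.335 / 1.678 = 0.1996 g VSS per g ultimate BOD removed.
Mass of ultimate BOD removed per day: Q(S₀ − S) = 22.4 × 302.6 g/m³ = 6.778 kg/d.
P_X = Y_obs·Q·(S₀ − S) = 0.1996 × 6.778 = 1.353 kg VSS/d.
R_O = Q·(S₀ − S) − 1.42·P_X = 6.778 − 1.42 × 1.353 = 4.857 kg O₂/d.

R_O ≈ 4.86 kg O₂/d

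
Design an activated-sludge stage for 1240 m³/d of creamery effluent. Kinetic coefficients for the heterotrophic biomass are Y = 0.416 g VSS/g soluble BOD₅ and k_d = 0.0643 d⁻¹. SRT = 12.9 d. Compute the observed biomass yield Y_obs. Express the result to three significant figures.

Correct the yield for decay: Y_obs = Y/(1 + k_d θ_c) = 0.416 / (1 + 0.0643 × 12.9) = 0.416 / 1.829 = 0.2274.

Y_obs ≈ 0.227 g VSS/g soluble BOD₅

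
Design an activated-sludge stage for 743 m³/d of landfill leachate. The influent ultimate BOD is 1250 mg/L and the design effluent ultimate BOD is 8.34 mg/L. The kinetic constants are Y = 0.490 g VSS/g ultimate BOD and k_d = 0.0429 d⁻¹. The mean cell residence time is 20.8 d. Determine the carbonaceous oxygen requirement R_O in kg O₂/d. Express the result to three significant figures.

Correct the yield for decay: Y_obs = Y/(1 + k_d θ_c) = 0.490 / (1 + 0.0429 × 20.8) = 0.490 / 1.892 = 0.2589.
Q·(S₀ − S) = 743 × (1250 − 8.34) × 10⁻³ = 922.6 kg/d removed.
Biomass synthesised: P_X = Y_obs × 922.6 = 238.9 kg VSS/d.
Carbonaceous O₂ demand = substrate oxidised − cell-mass equivalent = 922.6 − 1.42 × 238.9 = 583.3 kg O₂/d.

R_O ≈ 583 kg O₂/d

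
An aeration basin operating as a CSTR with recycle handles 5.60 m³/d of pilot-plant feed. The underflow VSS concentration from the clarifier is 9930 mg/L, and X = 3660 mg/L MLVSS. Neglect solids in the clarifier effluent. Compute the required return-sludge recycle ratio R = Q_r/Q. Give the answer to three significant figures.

Mass balance around the secondary clarifier (neglecting effluent solids): R = X / (X_r − X) = 3660 / (9930 − 3660) = 0.5837.

R ≈ 0.584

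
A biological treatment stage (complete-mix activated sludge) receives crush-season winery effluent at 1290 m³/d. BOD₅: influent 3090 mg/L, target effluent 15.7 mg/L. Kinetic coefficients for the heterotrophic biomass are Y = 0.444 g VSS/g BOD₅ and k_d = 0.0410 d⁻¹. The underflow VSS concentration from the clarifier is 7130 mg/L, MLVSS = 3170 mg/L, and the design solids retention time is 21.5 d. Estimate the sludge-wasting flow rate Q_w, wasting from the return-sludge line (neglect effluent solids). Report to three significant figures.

Q_w ≈ 131 m³/d

Rearranging the biomass balance for a CMAS with decay, V = Y·Q·ΔS·θ_c / [X·(1+k_d θ_c)] = 0.444 × 1290 × (3090 − 15.7) × 21.5 / [3170 × (1 + 0.0410 × 21.5)] = 3.79×10^7 / 5964 = 6347 m³.
Q_w = (V·X)/(θ_c X_r) = 6347 × 3170 / (21.5 × 7130) = 131.3 m³/d.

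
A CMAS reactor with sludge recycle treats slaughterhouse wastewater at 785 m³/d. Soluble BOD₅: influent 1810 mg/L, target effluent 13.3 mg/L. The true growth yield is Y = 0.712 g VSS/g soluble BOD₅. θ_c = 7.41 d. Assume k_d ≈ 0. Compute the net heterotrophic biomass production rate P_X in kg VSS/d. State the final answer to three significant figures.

No decay correction is needed, so Y_obs = Y = 0.712.
Substrate removed = Q·(S₀ − S) = 785 m³/d × (1810 − 13.3) g/m³ = 1.41×10^6 g/d = 1410 kg/d.
P_X = Y_obs · Q(S₀ − S) = 0.7120 × 1410 = 1004 kg VSS/d.

P_X ≈ 1000 kg VSS/d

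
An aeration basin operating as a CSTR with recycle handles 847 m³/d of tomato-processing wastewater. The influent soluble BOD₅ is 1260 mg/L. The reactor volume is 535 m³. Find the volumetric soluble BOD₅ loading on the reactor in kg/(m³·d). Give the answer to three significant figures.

L_v ≈ 1.99 kg soluble BOD₅/(m³·d)

Volumetric loading L_v = Q·S₀ / V = 847 × 1260 g/m³ / 535.0 m³ = 1995 g/(m³·d) = 1.995 kg soluble BOD₅/(m³·d).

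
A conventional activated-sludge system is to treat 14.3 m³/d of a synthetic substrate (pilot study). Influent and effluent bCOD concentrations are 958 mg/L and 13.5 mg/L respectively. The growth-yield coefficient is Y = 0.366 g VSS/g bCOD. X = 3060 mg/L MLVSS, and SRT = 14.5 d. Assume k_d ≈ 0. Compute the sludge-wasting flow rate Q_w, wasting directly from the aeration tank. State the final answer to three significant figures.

With k_d = 0 the design equation reduces to V = Y Q (S₀−S) θ_c / X = 0.366 × 14.3 × (958 − 13.5) × 14.5 / 3060 = 23.42 m³.
Wasting from the aeration tank: Q_w = V / θ_c = 23.42 / 14.5 = 1.615 m³/d.

Q_w ≈ 1.62 m³/d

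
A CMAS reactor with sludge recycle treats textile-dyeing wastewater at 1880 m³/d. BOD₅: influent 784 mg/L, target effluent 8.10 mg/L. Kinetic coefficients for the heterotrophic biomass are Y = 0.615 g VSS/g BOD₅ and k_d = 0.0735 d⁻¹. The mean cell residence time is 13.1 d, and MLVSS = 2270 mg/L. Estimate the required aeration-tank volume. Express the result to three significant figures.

Steady-state biomass mass balance: V·X·(1 + k_d·θ_c) = Y·Q·(S₀ − S)·θ_c, so V = 0.615 × 1880 × (784 − 8.10) × 13.1 / [2270 × (1 + 0.0735 × 13.1)] = 1.18×10^7 / 4456 = 2638 m³.

V ≈ 2640 m³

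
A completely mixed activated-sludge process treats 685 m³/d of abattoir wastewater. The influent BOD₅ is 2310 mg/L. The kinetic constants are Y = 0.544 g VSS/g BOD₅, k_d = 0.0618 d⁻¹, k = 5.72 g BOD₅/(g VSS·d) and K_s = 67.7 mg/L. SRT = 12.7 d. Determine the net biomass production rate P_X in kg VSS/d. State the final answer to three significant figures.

From the Monod/SRT balance for a CMAS, S = K_s·(1+k_d θ_c)/[θ_c·(Y k − k_d) − 1] = 67.7 × (1 + 0.0618 × 12.7) / [12.7 × (0.544 × 5.72 − 0.0618) − 1] = 120.8 / 37.73 = 3.202 mg/L.
The observed yield is Y_obs = Y/(1 + k_d·θ_c) = 0.544 / (1 + 0.0618 × 12.7) = 0.544 / 1.785 = 0.3048 g VSS per g BOD₅ removed.
Mass of BOD₅ removed per day: Q(S₀ − S) = 685 × 2307 g/m³ = 1580 kg/d.
Biomass produced: P_X = Y_obs·Q·ΔS = 0.3048 × 1580 ≈ 481.6 kg VSS/d.

P_X ≈ 482 kg VSS/d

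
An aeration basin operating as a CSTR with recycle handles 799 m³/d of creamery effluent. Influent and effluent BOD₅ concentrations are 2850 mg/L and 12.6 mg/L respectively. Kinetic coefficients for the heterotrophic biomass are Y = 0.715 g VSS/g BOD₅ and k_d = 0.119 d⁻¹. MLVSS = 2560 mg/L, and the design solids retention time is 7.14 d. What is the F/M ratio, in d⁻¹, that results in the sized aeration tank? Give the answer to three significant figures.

Rearranging the biomass balance for a CMAS with decay, V = Y·Q·ΔS·θ_c / [X·(1+k_d θ_c)] = 0.715 × 799 × (2850 − 12.6) × 7.14 / [2560 × (1 + 0.119 × 7.14)] = 1.16×10^7 / 4735 = 2444 m³.
F/M = Q·S₀ / (V·X) = 799 × 2850 / (2444 × 2560) = 0.3639 g BOD₅·(g VSS·d)⁻¹.

F/M ≈ 0.364 d⁻¹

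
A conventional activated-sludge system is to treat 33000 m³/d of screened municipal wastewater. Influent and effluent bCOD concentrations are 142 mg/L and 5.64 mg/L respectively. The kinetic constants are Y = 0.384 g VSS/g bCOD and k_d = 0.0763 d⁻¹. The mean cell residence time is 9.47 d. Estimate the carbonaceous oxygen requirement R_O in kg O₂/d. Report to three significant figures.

Observed yield with endogenous decay: Y_obs = Y / (1 + k_d·θ_c) = 0.384 / (1 + 0.0763 × 9.47) = 0.384 / 1.723 = 0.2229 g VSS/g bCOD.
Substrate removed = Q·(S₀ − S) = 33000 m³/d × (142 − 5.64) g/m³ = 4.5×10^6 g/d = 4500 kg/d.
Net sludge production P_X = 0.2229 × 4500 = 1003 kg VSS/d.
Carbonaceous O₂ demand = substrate oxidised − cell-mass equivalent = 4500 − 1.42 × 1003 = 3075 kg O₂/d.

R_O ≈ 3080 kg O₂/d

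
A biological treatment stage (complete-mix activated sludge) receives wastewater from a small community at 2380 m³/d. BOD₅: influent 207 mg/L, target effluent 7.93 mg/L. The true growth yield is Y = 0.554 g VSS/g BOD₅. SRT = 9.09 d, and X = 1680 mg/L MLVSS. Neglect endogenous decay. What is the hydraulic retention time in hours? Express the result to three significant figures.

τ ≈ 14.3 h

With k_d = 0 the design equation reduces to V = Y Q (S₀−S) θ_c / X = 0.554 × 2380 × (207 − 7.93) × 9.09 / 1680 = 1420 m³.
τ = V/Q = 1420/2380 = 0.5967 d, or 14.32 h.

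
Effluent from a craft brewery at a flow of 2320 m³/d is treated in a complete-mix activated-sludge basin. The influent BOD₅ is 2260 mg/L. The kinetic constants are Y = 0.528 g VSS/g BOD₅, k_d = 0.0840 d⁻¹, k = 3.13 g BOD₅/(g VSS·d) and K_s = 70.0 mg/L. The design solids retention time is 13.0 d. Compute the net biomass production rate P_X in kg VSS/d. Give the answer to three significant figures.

Effluent substrate depends only on kinetics and SRT: S = K_s(1 + k_d θ_c) / [θ_c(Yk − k_d) − 1] = 70.0 × (1 + 0.0840 × 13.0) / [13.0 × (0.528 × 3.13 − 0.0840) − 1] = 146.4 / 19.39 = 7.551 mg/L.
Y_obs = Y / (1 + k_d θ_c) = 0.528 / (1 + 0.0840 × 13.0) = 0.528 / 2.092 = 0.2524.
Mass of BOD₅ removed per day: Q(S₀ − S) = 2320 × 2252 g/m³ = 5226 kg/d.
Biomass produced: P_X = Y_obs·Q·ΔS = 0.2524 × 5226 ≈ 1319 kg VSS/d.

P_X ≈ 1320 kg VSS/d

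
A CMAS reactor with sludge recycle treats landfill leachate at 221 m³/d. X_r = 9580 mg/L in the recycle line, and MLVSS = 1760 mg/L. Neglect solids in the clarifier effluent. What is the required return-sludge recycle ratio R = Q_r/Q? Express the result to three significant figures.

Mass balance around the secondary clarifier (neglecting effluent solids): R = X / (X_r − X) = 1760 / (9580 − 1760) = 0.2251.

R ≈ 0.225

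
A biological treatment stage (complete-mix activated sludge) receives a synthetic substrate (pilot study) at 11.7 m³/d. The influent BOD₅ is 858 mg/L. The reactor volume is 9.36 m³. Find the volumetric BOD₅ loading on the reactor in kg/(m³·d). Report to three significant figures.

Applied BOD₅ load per unit volume = Q·S₀/V = (11.7 × 858/1000)/9.360 = 1.072 kg BOD₅·m⁻³·d⁻¹.

L_v ≈ 1.07 kg BOD₅/(m³·d)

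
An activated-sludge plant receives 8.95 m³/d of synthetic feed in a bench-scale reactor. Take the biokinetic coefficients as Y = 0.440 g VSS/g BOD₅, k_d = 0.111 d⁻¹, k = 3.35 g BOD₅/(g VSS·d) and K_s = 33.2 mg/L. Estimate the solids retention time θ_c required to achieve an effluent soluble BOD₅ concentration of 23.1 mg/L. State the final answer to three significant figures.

At the target effluent, Y k S/(K_s+S) = 0.440×3.35×23.1/56.30 = 0.6048 d⁻¹.
Then 1/θ_c = μ − k_d = 0.6048 − 0.111 = 0.4938 d⁻¹, giving θ_c = 2.025 d.

θ_c ≈ 2.03 d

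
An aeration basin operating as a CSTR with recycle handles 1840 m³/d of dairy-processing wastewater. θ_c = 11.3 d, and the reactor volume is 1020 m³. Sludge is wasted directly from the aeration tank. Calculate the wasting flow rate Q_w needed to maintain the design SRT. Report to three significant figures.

With mixed-liquor wasting, θ_c = V/Q_w, so Q_w = V/θ_c = 1020/11.3 = 90.27 m³/d.

Q_w ≈ 90.3 m³/d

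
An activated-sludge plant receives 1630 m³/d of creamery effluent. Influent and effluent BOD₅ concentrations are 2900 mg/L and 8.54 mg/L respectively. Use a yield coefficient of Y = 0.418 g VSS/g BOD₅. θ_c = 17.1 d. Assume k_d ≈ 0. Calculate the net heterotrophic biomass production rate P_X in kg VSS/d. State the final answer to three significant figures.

Since k_d ≈ 0, Y_obs = Y = 0.418 g VSS/g BOD₅.
Mass of BOD₅ removed per day: Q(S₀ − S) = 1630 × 2891 g/m³ = 4713 kg/d.
Net biomass production P_X = Y_obs × Q·(S₀ − S) = 0.4180 × 4713 = 1970 kg VSS/d.

P_X ≈ 1970 kg VSS/d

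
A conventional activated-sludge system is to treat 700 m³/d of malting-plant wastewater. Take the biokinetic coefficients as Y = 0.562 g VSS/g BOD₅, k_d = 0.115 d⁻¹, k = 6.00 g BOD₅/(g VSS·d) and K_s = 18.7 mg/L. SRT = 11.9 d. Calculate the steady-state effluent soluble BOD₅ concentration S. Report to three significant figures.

From the Monod/SRT balance for a CMAS, S = K_s·(1+k_d θ_c)/[θ_c·(Y k − k_d) − 1] = 18.7 × (1 + 0.115 × 11.9) / [11.9 × (0.562 × 6.00 − 0.115) − 1] = 44.29 / 37.76 = 1.173 mg/L.

S ≈ 1.17 mg/L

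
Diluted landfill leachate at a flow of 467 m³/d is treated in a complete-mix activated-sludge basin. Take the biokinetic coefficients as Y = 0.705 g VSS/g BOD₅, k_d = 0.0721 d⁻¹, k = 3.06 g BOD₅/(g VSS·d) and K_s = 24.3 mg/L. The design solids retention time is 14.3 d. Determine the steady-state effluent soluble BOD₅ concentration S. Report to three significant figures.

From the Monod/SRT balance for a CMAS, S = K_s·(1+k_d θ_c)/[θ_c·(Y k − k_d) − 1] = 24.3 × (1 + 0.0721 × 14.3) / [14.3 × (0.705 × 3.06 − 0.0721) − 1] = 49.35 / 28.82 = 1.713 mg/L.

S ≈ 1.71 mg/L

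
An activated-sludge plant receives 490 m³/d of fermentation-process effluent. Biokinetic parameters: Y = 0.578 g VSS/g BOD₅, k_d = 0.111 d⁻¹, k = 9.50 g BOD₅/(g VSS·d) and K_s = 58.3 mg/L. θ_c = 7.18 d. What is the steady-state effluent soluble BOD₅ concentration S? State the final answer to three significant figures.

From the Monod/SRT balance for a CMAS, S = K_s·(1+k_d θ_c)/[θ_c·(Y k − k_d) − 1] = 58.3 × (1 + 0.111 × 7.18) / [7.18 × (0.578 × 9.50 − 0.111) − 1] = 104.8 / 37.63 = 2.784 mg/L.

S ≈ 2.78 mg/L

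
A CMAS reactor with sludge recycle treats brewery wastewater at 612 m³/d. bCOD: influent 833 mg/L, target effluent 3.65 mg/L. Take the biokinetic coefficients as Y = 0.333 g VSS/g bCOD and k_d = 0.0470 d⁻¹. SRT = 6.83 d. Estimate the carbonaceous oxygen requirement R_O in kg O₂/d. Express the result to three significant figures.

The observed yield is Y_obs = Y/(1 + k_d·θ_c) = 0.333 / (1 + 0.0470 × 6.83) = 0.333 / 1.321 = 0.2521 g VSS per g bCOD removed.
ΔS = 833 − 3.65 = 829.4 mg/L, so the substrate removal rate is 612 × 829.4/1000 = 507.6 kg bCOD/d.
P_X = Y_obs·Q·(S₀ − S) = 0.2521 × 507.6 = 127.9 kg VSS/d.
R_O = Q·ΔS − 1.42 P_X = 507.6 − 181.7 = 325.9 kg O₂/d.

R_O ≈ 326 kg O₂/d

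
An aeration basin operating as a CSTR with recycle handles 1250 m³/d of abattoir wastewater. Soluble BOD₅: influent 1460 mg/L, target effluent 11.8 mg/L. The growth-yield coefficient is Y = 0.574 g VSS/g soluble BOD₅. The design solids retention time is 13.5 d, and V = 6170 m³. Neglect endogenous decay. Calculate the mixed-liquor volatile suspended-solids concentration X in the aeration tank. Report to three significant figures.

Without decay, X = Y Q (S₀−S) θ_c / V = 0.574 × 1250 × (1460 − 11.8) × 13.5 / 6170 = 2274 mg/L.

X ≈ 2270 mg/L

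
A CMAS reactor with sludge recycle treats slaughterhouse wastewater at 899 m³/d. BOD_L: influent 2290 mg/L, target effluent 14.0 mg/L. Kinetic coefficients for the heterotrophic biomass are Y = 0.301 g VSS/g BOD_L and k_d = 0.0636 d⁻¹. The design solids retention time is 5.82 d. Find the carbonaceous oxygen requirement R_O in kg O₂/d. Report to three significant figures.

R_O ≈ 1410 kg O₂/d

Correct the yield for decay: Y_obs = Y/(1 + k_d θ_c) = 0.301 / (1 + 0.0636 × 5.82) = 0.301 / 1.370 = 0.2197.
Q·(S₀ − S) = 899 × (2290 − 14.0) × 10⁻³ = 2046 kg/d removed.
Biomass synthesised: P_X = Y_obs × 2046 = 449.5 kg VSS/d.
Carbonaceous O₂ demand = substrate oxidised − cell-mass equivalent = 2046 − 1.42 × 449.5 = 1408 kg O₂/d.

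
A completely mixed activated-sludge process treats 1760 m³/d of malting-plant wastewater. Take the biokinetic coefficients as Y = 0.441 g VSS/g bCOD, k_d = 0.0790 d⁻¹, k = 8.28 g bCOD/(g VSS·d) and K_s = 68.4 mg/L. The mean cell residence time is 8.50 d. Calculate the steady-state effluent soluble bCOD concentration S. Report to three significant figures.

Effluent substrate depends only on kinetics and SRT: S = K_s(1 + k_d θ_c) / [θ_c(Yk − k_d) − 1] = 68.4 × (1 + 0.0790 × 8.50) / [8.50 × (0.441 × 8.28 − 0.0790) − 1] = 114.3 / 29.37 = 3.893 mg/L.

S ≈ 3.89 mg/L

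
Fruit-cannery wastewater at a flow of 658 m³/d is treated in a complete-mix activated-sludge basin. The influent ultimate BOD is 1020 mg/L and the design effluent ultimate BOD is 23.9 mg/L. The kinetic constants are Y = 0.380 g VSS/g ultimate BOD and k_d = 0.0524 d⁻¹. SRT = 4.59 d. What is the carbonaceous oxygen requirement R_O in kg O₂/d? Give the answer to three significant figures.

R_O ≈ 370 kg O₂/d

Y_obs = Y / (1 + k_d θ_c) = 0.380 / (1 + 0.0524 × 4.59) = 0.380 / 1.241 = 0.3063.
ΔS = 1020 − 23.9 = 996.1 mg/L, so the substrate removal rate is 658 × 996.1/1000 = 655.4 kg ultimate BOD/d.
P_X = Y_obs·Q·(S₀ − S) = 0.3063 × 655.4 = 200.8 kg VSS/d.
R_O = Q·ΔS − 1.42 P_X = 655.4 − 285.1 = 370.3 kg O₂/d.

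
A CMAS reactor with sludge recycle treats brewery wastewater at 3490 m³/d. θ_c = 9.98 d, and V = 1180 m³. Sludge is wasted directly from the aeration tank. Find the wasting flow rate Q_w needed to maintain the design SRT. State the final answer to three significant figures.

Q_w ≈ 118 m³/d

With mixed-liquor wasting, θ_c = V/Q_w, so Q_w = V/θ_c = 1180/9.98 = 118.2 m³/d.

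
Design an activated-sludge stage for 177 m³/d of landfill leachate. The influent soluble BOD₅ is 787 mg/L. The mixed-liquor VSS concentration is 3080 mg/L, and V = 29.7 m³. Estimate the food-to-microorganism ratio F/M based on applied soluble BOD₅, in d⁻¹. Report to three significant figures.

F/M = applied load / biomass = Q·S₀/(V·X) = 177 × 787 / (29.70 × 3080) = 1.523 d⁻¹.

F/M ≈ 1.52 d⁻¹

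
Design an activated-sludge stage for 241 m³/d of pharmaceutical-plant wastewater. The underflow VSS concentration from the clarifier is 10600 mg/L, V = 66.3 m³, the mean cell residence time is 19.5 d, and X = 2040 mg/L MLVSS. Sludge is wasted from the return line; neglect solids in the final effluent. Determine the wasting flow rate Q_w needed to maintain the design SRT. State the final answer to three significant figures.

Q_w ≈ 0.654 m³/d

Q_w = (V·X)/(θ_c X_r) = 66.30 × 2040 / (19.5 × 10600) = 0.6543 m³/d.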